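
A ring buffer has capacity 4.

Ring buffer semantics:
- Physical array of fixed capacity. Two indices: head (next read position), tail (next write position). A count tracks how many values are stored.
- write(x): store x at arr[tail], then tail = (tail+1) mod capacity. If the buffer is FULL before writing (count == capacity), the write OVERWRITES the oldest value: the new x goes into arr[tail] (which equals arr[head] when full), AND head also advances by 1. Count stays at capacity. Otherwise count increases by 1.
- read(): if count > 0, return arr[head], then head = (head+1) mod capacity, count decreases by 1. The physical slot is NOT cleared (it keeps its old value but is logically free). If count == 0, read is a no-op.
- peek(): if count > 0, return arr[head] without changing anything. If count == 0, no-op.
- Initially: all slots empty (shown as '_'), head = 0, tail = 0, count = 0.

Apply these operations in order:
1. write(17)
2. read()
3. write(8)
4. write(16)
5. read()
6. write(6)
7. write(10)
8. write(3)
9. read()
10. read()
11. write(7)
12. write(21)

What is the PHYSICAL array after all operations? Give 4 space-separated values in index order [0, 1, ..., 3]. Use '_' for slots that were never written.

Answer: 10 3 7 21

Derivation:
After op 1 (write(17)): arr=[17 _ _ _] head=0 tail=1 count=1
After op 2 (read()): arr=[17 _ _ _] head=1 tail=1 count=0
After op 3 (write(8)): arr=[17 8 _ _] head=1 tail=2 count=1
After op 4 (write(16)): arr=[17 8 16 _] head=1 tail=3 count=2
After op 5 (read()): arr=[17 8 16 _] head=2 tail=3 count=1
After op 6 (write(6)): arr=[17 8 16 6] head=2 tail=0 count=2
After op 7 (write(10)): arr=[10 8 16 6] head=2 tail=1 count=3
After op 8 (write(3)): arr=[10 3 16 6] head=2 tail=2 count=4
After op 9 (read()): arr=[10 3 16 6] head=3 tail=2 count=3
After op 10 (read()): arr=[10 3 16 6] head=0 tail=2 count=2
After op 11 (write(7)): arr=[10 3 7 6] head=0 tail=3 count=3
After op 12 (write(21)): arr=[10 3 7 21] head=0 tail=0 count=4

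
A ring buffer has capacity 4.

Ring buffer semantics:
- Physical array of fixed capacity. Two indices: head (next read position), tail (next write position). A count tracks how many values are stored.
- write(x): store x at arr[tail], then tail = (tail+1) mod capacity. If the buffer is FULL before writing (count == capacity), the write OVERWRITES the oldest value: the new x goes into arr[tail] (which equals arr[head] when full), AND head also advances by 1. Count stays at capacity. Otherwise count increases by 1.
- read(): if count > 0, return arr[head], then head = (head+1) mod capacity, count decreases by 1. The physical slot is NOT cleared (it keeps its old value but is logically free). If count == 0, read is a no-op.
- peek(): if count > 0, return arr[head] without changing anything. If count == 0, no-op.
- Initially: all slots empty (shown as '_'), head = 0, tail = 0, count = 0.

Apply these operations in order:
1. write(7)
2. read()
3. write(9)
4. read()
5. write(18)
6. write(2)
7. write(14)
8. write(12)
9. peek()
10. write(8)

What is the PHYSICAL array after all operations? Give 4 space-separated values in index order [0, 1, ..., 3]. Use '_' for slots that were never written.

After op 1 (write(7)): arr=[7 _ _ _] head=0 tail=1 count=1
After op 2 (read()): arr=[7 _ _ _] head=1 tail=1 count=0
After op 3 (write(9)): arr=[7 9 _ _] head=1 tail=2 count=1
After op 4 (read()): arr=[7 9 _ _] head=2 tail=2 count=0
After op 5 (write(18)): arr=[7 9 18 _] head=2 tail=3 count=1
After op 6 (write(2)): arr=[7 9 18 2] head=2 tail=0 count=2
After op 7 (write(14)): arr=[14 9 18 2] head=2 tail=1 count=3
After op 8 (write(12)): arr=[14 12 18 2] head=2 tail=2 count=4
After op 9 (peek()): arr=[14 12 18 2] head=2 tail=2 count=4
After op 10 (write(8)): arr=[14 12 8 2] head=3 tail=3 count=4

Answer: 14 12 8 2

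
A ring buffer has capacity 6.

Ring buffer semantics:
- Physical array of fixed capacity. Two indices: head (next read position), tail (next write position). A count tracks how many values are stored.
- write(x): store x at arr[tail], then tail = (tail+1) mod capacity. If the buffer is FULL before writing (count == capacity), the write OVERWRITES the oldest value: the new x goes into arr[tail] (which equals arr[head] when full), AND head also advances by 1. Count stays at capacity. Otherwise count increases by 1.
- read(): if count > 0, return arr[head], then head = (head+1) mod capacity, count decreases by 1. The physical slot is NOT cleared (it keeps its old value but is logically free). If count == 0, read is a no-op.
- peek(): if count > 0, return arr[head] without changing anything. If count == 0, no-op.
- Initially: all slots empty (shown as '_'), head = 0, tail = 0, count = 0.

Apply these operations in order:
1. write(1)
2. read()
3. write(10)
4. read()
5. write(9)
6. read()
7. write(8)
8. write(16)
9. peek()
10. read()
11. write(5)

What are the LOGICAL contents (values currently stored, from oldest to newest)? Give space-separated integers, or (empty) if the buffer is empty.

Answer: 16 5

Derivation:
After op 1 (write(1)): arr=[1 _ _ _ _ _] head=0 tail=1 count=1
After op 2 (read()): arr=[1 _ _ _ _ _] head=1 tail=1 count=0
After op 3 (write(10)): arr=[1 10 _ _ _ _] head=1 tail=2 count=1
After op 4 (read()): arr=[1 10 _ _ _ _] head=2 tail=2 count=0
After op 5 (write(9)): arr=[1 10 9 _ _ _] head=2 tail=3 count=1
After op 6 (read()): arr=[1 10 9 _ _ _] head=3 tail=3 count=0
After op 7 (write(8)): arr=[1 10 9 8 _ _] head=3 tail=4 count=1
After op 8 (write(16)): arr=[1 10 9 8 16 _] head=3 tail=5 count=2
After op 9 (peek()): arr=[1 10 9 8 16 _] head=3 tail=5 count=2
After op 10 (read()): arr=[1 10 9 8 16 _] head=4 tail=5 count=1
After op 11 (write(5)): arr=[1 10 9 8 16 5] head=4 tail=0 count=2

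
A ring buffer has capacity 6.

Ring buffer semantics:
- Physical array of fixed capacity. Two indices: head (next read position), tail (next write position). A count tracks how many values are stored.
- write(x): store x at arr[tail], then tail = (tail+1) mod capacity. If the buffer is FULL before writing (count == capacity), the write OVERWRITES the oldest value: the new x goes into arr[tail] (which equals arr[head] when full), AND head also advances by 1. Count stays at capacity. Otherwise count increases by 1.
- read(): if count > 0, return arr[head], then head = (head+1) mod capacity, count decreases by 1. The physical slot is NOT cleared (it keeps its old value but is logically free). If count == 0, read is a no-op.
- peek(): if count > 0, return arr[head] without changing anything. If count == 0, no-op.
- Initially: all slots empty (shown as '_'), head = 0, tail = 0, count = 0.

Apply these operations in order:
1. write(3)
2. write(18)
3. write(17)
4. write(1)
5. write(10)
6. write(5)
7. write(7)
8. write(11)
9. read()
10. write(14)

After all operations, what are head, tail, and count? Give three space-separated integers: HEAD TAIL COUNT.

Answer: 3 3 6

Derivation:
After op 1 (write(3)): arr=[3 _ _ _ _ _] head=0 tail=1 count=1
After op 2 (write(18)): arr=[3 18 _ _ _ _] head=0 tail=2 count=2
After op 3 (write(17)): arr=[3 18 17 _ _ _] head=0 tail=3 count=3
After op 4 (write(1)): arr=[3 18 17 1 _ _] head=0 tail=4 count=4
After op 5 (write(10)): arr=[3 18 17 1 10 _] head=0 tail=5 count=5
After op 6 (write(5)): arr=[3 18 17 1 10 5] head=0 tail=0 count=6
After op 7 (write(7)): arr=[7 18 17 1 10 5] head=1 tail=1 count=6
After op 8 (write(11)): arr=[7 11 17 1 10 5] head=2 tail=2 count=6
After op 9 (read()): arr=[7 11 17 1 10 5] head=3 tail=2 count=5
After op 10 (write(14)): arr=[7 11 14 1 10 5] head=3 tail=3 count=6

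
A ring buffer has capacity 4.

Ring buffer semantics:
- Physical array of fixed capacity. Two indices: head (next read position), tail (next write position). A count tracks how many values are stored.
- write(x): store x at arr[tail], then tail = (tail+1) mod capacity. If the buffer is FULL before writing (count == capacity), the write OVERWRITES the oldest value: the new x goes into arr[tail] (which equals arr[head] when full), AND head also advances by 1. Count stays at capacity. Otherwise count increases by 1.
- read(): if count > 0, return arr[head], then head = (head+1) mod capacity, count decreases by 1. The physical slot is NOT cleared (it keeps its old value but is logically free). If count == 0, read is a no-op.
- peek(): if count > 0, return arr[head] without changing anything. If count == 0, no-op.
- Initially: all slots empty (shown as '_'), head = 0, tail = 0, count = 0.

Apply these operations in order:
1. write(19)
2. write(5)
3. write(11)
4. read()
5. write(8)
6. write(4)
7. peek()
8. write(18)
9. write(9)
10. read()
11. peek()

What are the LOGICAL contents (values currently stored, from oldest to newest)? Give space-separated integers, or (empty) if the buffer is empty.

After op 1 (write(19)): arr=[19 _ _ _] head=0 tail=1 count=1
After op 2 (write(5)): arr=[19 5 _ _] head=0 tail=2 count=2
After op 3 (write(11)): arr=[19 5 11 _] head=0 tail=3 count=3
After op 4 (read()): arr=[19 5 11 _] head=1 tail=3 count=2
After op 5 (write(8)): arr=[19 5 11 8] head=1 tail=0 count=3
After op 6 (write(4)): arr=[4 5 11 8] head=1 tail=1 count=4
After op 7 (peek()): arr=[4 5 11 8] head=1 tail=1 count=4
After op 8 (write(18)): arr=[4 18 11 8] head=2 tail=2 count=4
After op 9 (write(9)): arr=[4 18 9 8] head=3 tail=3 count=4
After op 10 (read()): arr=[4 18 9 8] head=0 tail=3 count=3
After op 11 (peek()): arr=[4 18 9 8] head=0 tail=3 count=3

Answer: 4 18 9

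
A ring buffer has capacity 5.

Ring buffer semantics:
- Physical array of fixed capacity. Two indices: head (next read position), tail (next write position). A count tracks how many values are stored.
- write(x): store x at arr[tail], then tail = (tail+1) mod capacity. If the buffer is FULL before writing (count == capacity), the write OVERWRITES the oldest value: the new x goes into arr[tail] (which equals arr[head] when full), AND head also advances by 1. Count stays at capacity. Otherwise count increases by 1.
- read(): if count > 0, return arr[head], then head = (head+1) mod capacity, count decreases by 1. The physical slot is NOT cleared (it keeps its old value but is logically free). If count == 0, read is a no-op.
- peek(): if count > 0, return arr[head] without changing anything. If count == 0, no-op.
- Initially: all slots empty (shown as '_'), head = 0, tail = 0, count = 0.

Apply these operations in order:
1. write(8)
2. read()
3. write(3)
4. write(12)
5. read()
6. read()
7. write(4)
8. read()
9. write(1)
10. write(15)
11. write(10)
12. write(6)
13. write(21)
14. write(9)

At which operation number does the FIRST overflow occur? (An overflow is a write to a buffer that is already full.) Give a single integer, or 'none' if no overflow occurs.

Answer: 14

Derivation:
After op 1 (write(8)): arr=[8 _ _ _ _] head=0 tail=1 count=1
After op 2 (read()): arr=[8 _ _ _ _] head=1 tail=1 count=0
After op 3 (write(3)): arr=[8 3 _ _ _] head=1 tail=2 count=1
After op 4 (write(12)): arr=[8 3 12 _ _] head=1 tail=3 count=2
After op 5 (read()): arr=[8 3 12 _ _] head=2 tail=3 count=1
After op 6 (read()): arr=[8 3 12 _ _] head=3 tail=3 count=0
After op 7 (write(4)): arr=[8 3 12 4 _] head=3 tail=4 count=1
After op 8 (read()): arr=[8 3 12 4 _] head=4 tail=4 count=0
After op 9 (write(1)): arr=[8 3 12 4 1] head=4 tail=0 count=1
After op 10 (write(15)): arr=[15 3 12 4 1] head=4 tail=1 count=2
After op 11 (write(10)): arr=[15 10 12 4 1] head=4 tail=2 count=3
After op 12 (write(6)): arr=[15 10 6 4 1] head=4 tail=3 count=4
After op 13 (write(21)): arr=[15 10 6 21 1] head=4 tail=4 count=5
After op 14 (write(9)): arr=[15 10 6 21 9] head=0 tail=0 count=5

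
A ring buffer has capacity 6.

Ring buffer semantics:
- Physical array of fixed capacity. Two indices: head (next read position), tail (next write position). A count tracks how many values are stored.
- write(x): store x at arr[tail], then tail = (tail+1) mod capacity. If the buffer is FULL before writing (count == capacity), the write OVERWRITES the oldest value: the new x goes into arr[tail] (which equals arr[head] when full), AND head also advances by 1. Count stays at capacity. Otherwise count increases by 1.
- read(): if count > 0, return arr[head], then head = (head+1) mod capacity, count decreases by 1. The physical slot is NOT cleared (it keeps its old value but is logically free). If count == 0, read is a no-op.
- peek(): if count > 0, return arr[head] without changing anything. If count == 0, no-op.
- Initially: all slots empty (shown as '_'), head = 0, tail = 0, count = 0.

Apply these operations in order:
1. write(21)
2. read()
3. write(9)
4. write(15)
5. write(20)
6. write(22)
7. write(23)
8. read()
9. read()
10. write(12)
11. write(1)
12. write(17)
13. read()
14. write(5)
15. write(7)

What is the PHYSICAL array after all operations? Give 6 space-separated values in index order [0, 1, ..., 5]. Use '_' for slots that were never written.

After op 1 (write(21)): arr=[21 _ _ _ _ _] head=0 tail=1 count=1
After op 2 (read()): arr=[21 _ _ _ _ _] head=1 tail=1 count=0
After op 3 (write(9)): arr=[21 9 _ _ _ _] head=1 tail=2 count=1
After op 4 (write(15)): arr=[21 9 15 _ _ _] head=1 tail=3 count=2
After op 5 (write(20)): arr=[21 9 15 20 _ _] head=1 tail=4 count=3
After op 6 (write(22)): arr=[21 9 15 20 22 _] head=1 tail=5 count=4
After op 7 (write(23)): arr=[21 9 15 20 22 23] head=1 tail=0 count=5
After op 8 (read()): arr=[21 9 15 20 22 23] head=2 tail=0 count=4
After op 9 (read()): arr=[21 9 15 20 22 23] head=3 tail=0 count=3
After op 10 (write(12)): arr=[12 9 15 20 22 23] head=3 tail=1 count=4
After op 11 (write(1)): arr=[12 1 15 20 22 23] head=3 tail=2 count=5
After op 12 (write(17)): arr=[12 1 17 20 22 23] head=3 tail=3 count=6
After op 13 (read()): arr=[12 1 17 20 22 23] head=4 tail=3 count=5
After op 14 (write(5)): arr=[12 1 17 5 22 23] head=4 tail=4 count=6
After op 15 (write(7)): arr=[12 1 17 5 7 23] head=5 tail=5 count=6

Answer: 12 1 17 5 7 23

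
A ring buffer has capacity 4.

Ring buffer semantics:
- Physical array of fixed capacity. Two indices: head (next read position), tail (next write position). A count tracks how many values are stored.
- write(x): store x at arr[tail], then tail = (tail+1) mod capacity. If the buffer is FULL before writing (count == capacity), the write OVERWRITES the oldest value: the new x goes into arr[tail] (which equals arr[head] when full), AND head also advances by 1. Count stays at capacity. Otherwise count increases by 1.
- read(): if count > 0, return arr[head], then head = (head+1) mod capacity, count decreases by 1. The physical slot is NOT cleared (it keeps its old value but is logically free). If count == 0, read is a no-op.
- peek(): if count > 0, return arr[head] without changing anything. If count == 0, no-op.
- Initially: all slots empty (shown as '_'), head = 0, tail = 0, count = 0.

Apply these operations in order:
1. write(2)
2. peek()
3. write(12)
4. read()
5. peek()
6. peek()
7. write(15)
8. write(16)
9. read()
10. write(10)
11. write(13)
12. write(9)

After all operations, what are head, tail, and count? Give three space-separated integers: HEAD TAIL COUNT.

After op 1 (write(2)): arr=[2 _ _ _] head=0 tail=1 count=1
After op 2 (peek()): arr=[2 _ _ _] head=0 tail=1 count=1
After op 3 (write(12)): arr=[2 12 _ _] head=0 tail=2 count=2
After op 4 (read()): arr=[2 12 _ _] head=1 tail=2 count=1
After op 5 (peek()): arr=[2 12 _ _] head=1 tail=2 count=1
After op 6 (peek()): arr=[2 12 _ _] head=1 tail=2 count=1
After op 7 (write(15)): arr=[2 12 15 _] head=1 tail=3 count=2
After op 8 (write(16)): arr=[2 12 15 16] head=1 tail=0 count=3
After op 9 (read()): arr=[2 12 15 16] head=2 tail=0 count=2
After op 10 (write(10)): arr=[10 12 15 16] head=2 tail=1 count=3
After op 11 (write(13)): arr=[10 13 15 16] head=2 tail=2 count=4
After op 12 (write(9)): arr=[10 13 9 16] head=3 tail=3 count=4

Answer: 3 3 4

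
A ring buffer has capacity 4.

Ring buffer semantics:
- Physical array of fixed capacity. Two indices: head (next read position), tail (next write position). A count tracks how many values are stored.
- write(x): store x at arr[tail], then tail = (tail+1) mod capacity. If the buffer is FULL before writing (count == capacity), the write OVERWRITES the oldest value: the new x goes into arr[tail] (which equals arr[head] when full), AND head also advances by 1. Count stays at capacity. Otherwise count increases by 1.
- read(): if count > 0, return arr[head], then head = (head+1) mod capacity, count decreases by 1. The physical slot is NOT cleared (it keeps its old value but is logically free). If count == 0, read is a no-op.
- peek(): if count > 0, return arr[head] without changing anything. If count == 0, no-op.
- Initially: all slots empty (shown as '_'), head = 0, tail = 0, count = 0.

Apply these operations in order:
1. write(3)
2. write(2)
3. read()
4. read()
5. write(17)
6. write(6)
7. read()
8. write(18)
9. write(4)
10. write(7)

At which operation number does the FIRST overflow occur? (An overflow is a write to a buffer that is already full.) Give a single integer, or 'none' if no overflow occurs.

After op 1 (write(3)): arr=[3 _ _ _] head=0 tail=1 count=1
After op 2 (write(2)): arr=[3 2 _ _] head=0 tail=2 count=2
After op 3 (read()): arr=[3 2 _ _] head=1 tail=2 count=1
After op 4 (read()): arr=[3 2 _ _] head=2 tail=2 count=0
After op 5 (write(17)): arr=[3 2 17 _] head=2 tail=3 count=1
After op 6 (write(6)): arr=[3 2 17 6] head=2 tail=0 count=2
After op 7 (read()): arr=[3 2 17 6] head=3 tail=0 count=1
After op 8 (write(18)): arr=[18 2 17 6] head=3 tail=1 count=2
After op 9 (write(4)): arr=[18 4 17 6] head=3 tail=2 count=3
After op 10 (write(7)): arr=[18 4 7 6] head=3 tail=3 count=4

Answer: none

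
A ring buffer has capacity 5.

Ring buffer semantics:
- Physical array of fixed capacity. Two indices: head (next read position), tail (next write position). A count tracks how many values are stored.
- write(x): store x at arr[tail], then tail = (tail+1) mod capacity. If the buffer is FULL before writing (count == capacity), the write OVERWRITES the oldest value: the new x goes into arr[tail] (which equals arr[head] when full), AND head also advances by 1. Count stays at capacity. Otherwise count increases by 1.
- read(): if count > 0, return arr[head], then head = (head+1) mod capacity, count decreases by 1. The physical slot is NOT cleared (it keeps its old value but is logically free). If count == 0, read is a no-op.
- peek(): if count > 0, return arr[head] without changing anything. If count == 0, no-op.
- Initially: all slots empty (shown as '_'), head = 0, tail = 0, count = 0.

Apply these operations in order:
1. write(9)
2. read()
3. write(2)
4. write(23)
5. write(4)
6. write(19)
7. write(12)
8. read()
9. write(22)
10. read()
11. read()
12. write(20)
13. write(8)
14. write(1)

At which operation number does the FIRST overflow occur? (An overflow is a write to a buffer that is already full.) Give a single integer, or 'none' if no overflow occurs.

After op 1 (write(9)): arr=[9 _ _ _ _] head=0 tail=1 count=1
After op 2 (read()): arr=[9 _ _ _ _] head=1 tail=1 count=0
After op 3 (write(2)): arr=[9 2 _ _ _] head=1 tail=2 count=1
After op 4 (write(23)): arr=[9 2 23 _ _] head=1 tail=3 count=2
After op 5 (write(4)): arr=[9 2 23 4 _] head=1 tail=4 count=3
After op 6 (write(19)): arr=[9 2 23 4 19] head=1 tail=0 count=4
After op 7 (write(12)): arr=[12 2 23 4 19] head=1 tail=1 count=5
After op 8 (read()): arr=[12 2 23 4 19] head=2 tail=1 count=4
After op 9 (write(22)): arr=[12 22 23 4 19] head=2 tail=2 count=5
After op 10 (read()): arr=[12 22 23 4 19] head=3 tail=2 count=4
After op 11 (read()): arr=[12 22 23 4 19] head=4 tail=2 count=3
After op 12 (write(20)): arr=[12 22 20 4 19] head=4 tail=3 count=4
After op 13 (write(8)): arr=[12 22 20 8 19] head=4 tail=4 count=5
After op 14 (write(1)): arr=[12 22 20 8 1] head=0 tail=0 count=5

Answer: 14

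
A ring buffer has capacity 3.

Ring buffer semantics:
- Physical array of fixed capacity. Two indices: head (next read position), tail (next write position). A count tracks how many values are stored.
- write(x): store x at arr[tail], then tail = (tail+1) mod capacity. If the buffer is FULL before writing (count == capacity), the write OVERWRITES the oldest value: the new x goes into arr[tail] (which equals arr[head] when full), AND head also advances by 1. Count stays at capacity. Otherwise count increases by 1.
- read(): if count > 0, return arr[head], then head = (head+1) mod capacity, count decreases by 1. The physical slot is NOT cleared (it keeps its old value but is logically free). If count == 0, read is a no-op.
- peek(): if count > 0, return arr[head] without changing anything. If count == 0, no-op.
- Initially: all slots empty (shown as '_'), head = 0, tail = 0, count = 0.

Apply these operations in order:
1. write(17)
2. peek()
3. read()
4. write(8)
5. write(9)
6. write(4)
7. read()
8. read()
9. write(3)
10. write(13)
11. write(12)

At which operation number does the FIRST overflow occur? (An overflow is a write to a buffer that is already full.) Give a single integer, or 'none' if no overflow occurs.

After op 1 (write(17)): arr=[17 _ _] head=0 tail=1 count=1
After op 2 (peek()): arr=[17 _ _] head=0 tail=1 count=1
After op 3 (read()): arr=[17 _ _] head=1 tail=1 count=0
After op 4 (write(8)): arr=[17 8 _] head=1 tail=2 count=1
After op 5 (write(9)): arr=[17 8 9] head=1 tail=0 count=2
After op 6 (write(4)): arr=[4 8 9] head=1 tail=1 count=3
After op 7 (read()): arr=[4 8 9] head=2 tail=1 count=2
After op 8 (read()): arr=[4 8 9] head=0 tail=1 count=1
After op 9 (write(3)): arr=[4 3 9] head=0 tail=2 count=2
After op 10 (write(13)): arr=[4 3 13] head=0 tail=0 count=3
After op 11 (write(12)): arr=[12 3 13] head=1 tail=1 count=3

Answer: 11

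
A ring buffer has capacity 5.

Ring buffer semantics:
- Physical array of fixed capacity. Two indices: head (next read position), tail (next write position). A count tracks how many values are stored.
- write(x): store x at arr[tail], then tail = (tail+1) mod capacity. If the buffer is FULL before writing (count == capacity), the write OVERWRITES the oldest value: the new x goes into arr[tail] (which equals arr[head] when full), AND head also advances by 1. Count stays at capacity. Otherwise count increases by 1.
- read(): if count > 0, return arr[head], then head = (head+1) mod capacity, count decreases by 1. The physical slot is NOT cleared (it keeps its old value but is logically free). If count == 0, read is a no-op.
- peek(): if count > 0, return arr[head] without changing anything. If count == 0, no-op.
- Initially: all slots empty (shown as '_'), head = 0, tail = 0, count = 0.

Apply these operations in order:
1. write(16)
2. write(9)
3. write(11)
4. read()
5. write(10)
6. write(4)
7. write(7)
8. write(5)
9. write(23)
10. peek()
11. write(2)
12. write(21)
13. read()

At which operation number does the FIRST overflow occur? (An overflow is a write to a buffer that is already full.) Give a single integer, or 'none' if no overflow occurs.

After op 1 (write(16)): arr=[16 _ _ _ _] head=0 tail=1 count=1
After op 2 (write(9)): arr=[16 9 _ _ _] head=0 tail=2 count=2
After op 3 (write(11)): arr=[16 9 11 _ _] head=0 tail=3 count=3
After op 4 (read()): arr=[16 9 11 _ _] head=1 tail=3 count=2
After op 5 (write(10)): arr=[16 9 11 10 _] head=1 tail=4 count=3
After op 6 (write(4)): arr=[16 9 11 10 4] head=1 tail=0 count=4
After op 7 (write(7)): arr=[7 9 11 10 4] head=1 tail=1 count=5
After op 8 (write(5)): arr=[7 5 11 10 4] head=2 tail=2 count=5
After op 9 (write(23)): arr=[7 5 23 10 4] head=3 tail=3 count=5
After op 10 (peek()): arr=[7 5 23 10 4] head=3 tail=3 count=5
After op 11 (write(2)): arr=[7 5 23 2 4] head=4 tail=4 count=5
After op 12 (write(21)): arr=[7 5 23 2 21] head=0 tail=0 count=5
After op 13 (read()): arr=[7 5 23 2 21] head=1 tail=0 count=4

Answer: 8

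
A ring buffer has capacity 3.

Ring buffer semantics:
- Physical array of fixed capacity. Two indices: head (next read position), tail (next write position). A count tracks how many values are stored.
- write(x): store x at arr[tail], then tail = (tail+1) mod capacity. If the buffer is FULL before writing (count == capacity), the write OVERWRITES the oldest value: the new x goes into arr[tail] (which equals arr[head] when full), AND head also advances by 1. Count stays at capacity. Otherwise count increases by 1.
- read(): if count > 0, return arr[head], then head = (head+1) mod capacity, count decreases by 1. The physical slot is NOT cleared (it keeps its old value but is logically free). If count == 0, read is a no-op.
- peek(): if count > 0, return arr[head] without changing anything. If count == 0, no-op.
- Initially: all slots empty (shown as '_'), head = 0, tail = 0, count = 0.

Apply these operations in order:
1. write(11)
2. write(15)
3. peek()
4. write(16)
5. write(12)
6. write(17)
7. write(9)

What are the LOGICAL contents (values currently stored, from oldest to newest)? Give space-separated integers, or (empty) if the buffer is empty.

Answer: 12 17 9

Derivation:
After op 1 (write(11)): arr=[11 _ _] head=0 tail=1 count=1
After op 2 (write(15)): arr=[11 15 _] head=0 tail=2 count=2
After op 3 (peek()): arr=[11 15 _] head=0 tail=2 count=2
After op 4 (write(16)): arr=[11 15 16] head=0 tail=0 count=3
After op 5 (write(12)): arr=[12 15 16] head=1 tail=1 count=3
After op 6 (write(17)): arr=[12 17 16] head=2 tail=2 count=3
After op 7 (write(9)): arr=[12 17 9] head=0 tail=0 count=3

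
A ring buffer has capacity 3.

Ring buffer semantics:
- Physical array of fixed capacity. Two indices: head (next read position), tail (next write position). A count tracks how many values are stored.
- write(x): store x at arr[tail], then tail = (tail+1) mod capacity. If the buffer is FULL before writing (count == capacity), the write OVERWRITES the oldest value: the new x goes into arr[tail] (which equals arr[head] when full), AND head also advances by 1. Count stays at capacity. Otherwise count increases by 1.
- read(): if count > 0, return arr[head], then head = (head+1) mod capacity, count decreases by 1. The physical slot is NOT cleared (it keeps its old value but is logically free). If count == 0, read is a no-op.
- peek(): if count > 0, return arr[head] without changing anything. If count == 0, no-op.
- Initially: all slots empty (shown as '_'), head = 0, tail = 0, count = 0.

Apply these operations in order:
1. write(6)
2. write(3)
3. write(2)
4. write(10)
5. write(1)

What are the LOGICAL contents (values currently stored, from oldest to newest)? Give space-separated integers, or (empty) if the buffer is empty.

After op 1 (write(6)): arr=[6 _ _] head=0 tail=1 count=1
After op 2 (write(3)): arr=[6 3 _] head=0 tail=2 count=2
After op 3 (write(2)): arr=[6 3 2] head=0 tail=0 count=3
After op 4 (write(10)): arr=[10 3 2] head=1 tail=1 count=3
After op 5 (write(1)): arr=[10 1 2] head=2 tail=2 count=3

Answer: 2 10 1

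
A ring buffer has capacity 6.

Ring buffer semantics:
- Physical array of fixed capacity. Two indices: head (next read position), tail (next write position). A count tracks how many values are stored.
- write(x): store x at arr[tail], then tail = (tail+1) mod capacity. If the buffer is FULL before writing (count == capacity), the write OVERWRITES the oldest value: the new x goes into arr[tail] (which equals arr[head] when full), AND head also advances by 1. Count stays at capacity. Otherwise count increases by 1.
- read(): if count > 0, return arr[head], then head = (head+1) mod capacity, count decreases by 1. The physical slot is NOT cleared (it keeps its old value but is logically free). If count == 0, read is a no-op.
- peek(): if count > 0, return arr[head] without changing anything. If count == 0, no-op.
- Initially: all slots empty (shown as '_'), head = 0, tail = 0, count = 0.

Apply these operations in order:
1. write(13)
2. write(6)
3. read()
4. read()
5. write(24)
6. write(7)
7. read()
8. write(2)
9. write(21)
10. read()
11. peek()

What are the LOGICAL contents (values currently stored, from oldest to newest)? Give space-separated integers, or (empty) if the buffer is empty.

Answer: 2 21

Derivation:
After op 1 (write(13)): arr=[13 _ _ _ _ _] head=0 tail=1 count=1
After op 2 (write(6)): arr=[13 6 _ _ _ _] head=0 tail=2 count=2
After op 3 (read()): arr=[13 6 _ _ _ _] head=1 tail=2 count=1
After op 4 (read()): arr=[13 6 _ _ _ _] head=2 tail=2 count=0
After op 5 (write(24)): arr=[13 6 24 _ _ _] head=2 tail=3 count=1
After op 6 (write(7)): arr=[13 6 24 7 _ _] head=2 tail=4 count=2
After op 7 (read()): arr=[13 6 24 7 _ _] head=3 tail=4 count=1
After op 8 (write(2)): arr=[13 6 24 7 2 _] head=3 tail=5 count=2
After op 9 (write(21)): arr=[13 6 24 7 2 21] head=3 tail=0 count=3
After op 10 (read()): arr=[13 6 24 7 2 21] head=4 tail=0 count=2
After op 11 (peek()): arr=[13 6 24 7 2 21] head=4 tail=0 count=2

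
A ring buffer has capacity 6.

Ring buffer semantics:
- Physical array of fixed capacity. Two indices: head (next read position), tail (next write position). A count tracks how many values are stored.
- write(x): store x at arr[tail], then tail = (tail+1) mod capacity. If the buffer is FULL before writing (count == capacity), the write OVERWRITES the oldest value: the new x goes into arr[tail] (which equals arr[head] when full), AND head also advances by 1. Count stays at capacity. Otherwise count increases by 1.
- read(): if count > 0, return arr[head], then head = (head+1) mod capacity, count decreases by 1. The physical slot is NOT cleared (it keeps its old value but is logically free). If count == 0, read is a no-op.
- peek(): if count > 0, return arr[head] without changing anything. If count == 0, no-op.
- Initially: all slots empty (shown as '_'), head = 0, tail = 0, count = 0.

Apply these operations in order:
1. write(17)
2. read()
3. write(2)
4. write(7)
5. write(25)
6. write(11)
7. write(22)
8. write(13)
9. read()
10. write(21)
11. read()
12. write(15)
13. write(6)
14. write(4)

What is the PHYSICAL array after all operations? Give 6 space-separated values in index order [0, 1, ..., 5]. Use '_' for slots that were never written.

Answer: 13 21 15 6 4 22

Derivation:
After op 1 (write(17)): arr=[17 _ _ _ _ _] head=0 tail=1 count=1
After op 2 (read()): arr=[17 _ _ _ _ _] head=1 tail=1 count=0
After op 3 (write(2)): arr=[17 2 _ _ _ _] head=1 tail=2 count=1
After op 4 (write(7)): arr=[17 2 7 _ _ _] head=1 tail=3 count=2
After op 5 (write(25)): arr=[17 2 7 25 _ _] head=1 tail=4 count=3
After op 6 (write(11)): arr=[17 2 7 25 11 _] head=1 tail=5 count=4
After op 7 (write(22)): arr=[17 2 7 25 11 22] head=1 tail=0 count=5
After op 8 (write(13)): arr=[13 2 7 25 11 22] head=1 tail=1 count=6
After op 9 (read()): arr=[13 2 7 25 11 22] head=2 tail=1 count=5
After op 10 (write(21)): arr=[13 21 7 25 11 22] head=2 tail=2 count=6
After op 11 (read()): arr=[13 21 7 25 11 22] head=3 tail=2 count=5
After op 12 (write(15)): arr=[13 21 15 25 11 22] head=3 tail=3 count=6
After op 13 (write(6)): arr=[13 21 15 6 11 22] head=4 tail=4 count=6
After op 14 (write(4)): arr=[13 21 15 6 4 22] head=5 tail=5 count=6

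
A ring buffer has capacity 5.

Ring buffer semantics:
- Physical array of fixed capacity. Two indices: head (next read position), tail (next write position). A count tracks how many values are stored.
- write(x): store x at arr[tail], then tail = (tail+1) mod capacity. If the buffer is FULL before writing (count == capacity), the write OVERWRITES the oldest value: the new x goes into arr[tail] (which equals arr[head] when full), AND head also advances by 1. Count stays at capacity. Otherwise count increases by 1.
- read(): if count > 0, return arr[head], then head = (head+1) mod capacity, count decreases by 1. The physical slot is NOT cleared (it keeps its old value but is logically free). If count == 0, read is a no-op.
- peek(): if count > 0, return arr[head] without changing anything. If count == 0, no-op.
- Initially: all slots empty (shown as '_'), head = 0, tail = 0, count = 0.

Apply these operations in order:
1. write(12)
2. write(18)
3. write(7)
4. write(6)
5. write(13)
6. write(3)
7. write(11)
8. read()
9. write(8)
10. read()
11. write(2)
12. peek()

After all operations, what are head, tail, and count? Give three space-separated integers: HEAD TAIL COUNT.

Answer: 4 4 5

Derivation:
After op 1 (write(12)): arr=[12 _ _ _ _] head=0 tail=1 count=1
After op 2 (write(18)): arr=[12 18 _ _ _] head=0 tail=2 count=2
After op 3 (write(7)): arr=[12 18 7 _ _] head=0 tail=3 count=3
After op 4 (write(6)): arr=[12 18 7 6 _] head=0 tail=4 count=4
After op 5 (write(13)): arr=[12 18 7 6 13] head=0 tail=0 count=5
After op 6 (write(3)): arr=[3 18 7 6 13] head=1 tail=1 count=5
After op 7 (write(11)): arr=[3 11 7 6 13] head=2 tail=2 count=5
After op 8 (read()): arr=[3 11 7 6 13] head=3 tail=2 count=4
After op 9 (write(8)): arr=[3 11 8 6 13] head=3 tail=3 count=5
After op 10 (read()): arr=[3 11 8 6 13] head=4 tail=3 count=4
After op 11 (write(2)): arr=[3 11 8 2 13] head=4 tail=4 count=5
After op 12 (peek()): arr=[3 11 8 2 13] head=4 tail=4 count=5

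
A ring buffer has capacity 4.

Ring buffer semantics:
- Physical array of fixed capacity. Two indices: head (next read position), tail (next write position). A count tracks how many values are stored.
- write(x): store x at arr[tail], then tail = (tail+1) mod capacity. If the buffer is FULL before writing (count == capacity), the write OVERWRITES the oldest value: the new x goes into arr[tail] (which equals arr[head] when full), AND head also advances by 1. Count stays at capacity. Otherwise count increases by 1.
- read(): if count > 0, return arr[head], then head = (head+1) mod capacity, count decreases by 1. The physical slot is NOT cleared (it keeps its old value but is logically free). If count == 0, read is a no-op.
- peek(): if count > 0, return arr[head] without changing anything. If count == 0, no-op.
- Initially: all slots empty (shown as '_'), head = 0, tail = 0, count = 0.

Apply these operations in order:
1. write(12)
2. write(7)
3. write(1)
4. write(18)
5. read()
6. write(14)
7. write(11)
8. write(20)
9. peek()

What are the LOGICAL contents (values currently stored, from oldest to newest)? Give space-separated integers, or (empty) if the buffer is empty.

Answer: 18 14 11 20

Derivation:
After op 1 (write(12)): arr=[12 _ _ _] head=0 tail=1 count=1
After op 2 (write(7)): arr=[12 7 _ _] head=0 tail=2 count=2
After op 3 (write(1)): arr=[12 7 1 _] head=0 tail=3 count=3
After op 4 (write(18)): arr=[12 7 1 18] head=0 tail=0 count=4
After op 5 (read()): arr=[12 7 1 18] head=1 tail=0 count=3
After op 6 (write(14)): arr=[14 7 1 18] head=1 tail=1 count=4
After op 7 (write(11)): arr=[14 11 1 18] head=2 tail=2 count=4
After op 8 (write(20)): arr=[14 11 20 18] head=3 tail=3 count=4
After op 9 (peek()): arr=[14 11 20 18] head=3 tail=3 count=4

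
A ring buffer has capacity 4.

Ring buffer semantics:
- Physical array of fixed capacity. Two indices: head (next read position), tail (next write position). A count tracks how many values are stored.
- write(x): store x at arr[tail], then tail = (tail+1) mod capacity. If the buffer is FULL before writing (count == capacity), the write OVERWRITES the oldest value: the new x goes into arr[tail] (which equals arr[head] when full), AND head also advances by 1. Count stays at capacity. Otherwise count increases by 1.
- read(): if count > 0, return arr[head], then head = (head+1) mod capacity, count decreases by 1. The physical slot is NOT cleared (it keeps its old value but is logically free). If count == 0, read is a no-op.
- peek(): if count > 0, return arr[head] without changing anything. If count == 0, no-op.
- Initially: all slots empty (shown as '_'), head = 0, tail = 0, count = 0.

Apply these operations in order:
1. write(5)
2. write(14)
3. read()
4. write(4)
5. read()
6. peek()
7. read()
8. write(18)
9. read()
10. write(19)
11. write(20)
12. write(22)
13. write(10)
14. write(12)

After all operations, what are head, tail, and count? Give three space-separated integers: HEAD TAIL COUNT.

Answer: 1 1 4

Derivation:
After op 1 (write(5)): arr=[5 _ _ _] head=0 tail=1 count=1
After op 2 (write(14)): arr=[5 14 _ _] head=0 tail=2 count=2
After op 3 (read()): arr=[5 14 _ _] head=1 tail=2 count=1
After op 4 (write(4)): arr=[5 14 4 _] head=1 tail=3 count=2
After op 5 (read()): arr=[5 14 4 _] head=2 tail=3 count=1
After op 6 (peek()): arr=[5 14 4 _] head=2 tail=3 count=1
After op 7 (read()): arr=[5 14 4 _] head=3 tail=3 count=0
After op 8 (write(18)): arr=[5 14 4 18] head=3 tail=0 count=1
After op 9 (read()): arr=[5 14 4 18] head=0 tail=0 count=0
After op 10 (write(19)): arr=[19 14 4 18] head=0 tail=1 count=1
After op 11 (write(20)): arr=[19 20 4 18] head=0 tail=2 count=2
After op 12 (write(22)): arr=[19 20 22 18] head=0 tail=3 count=3
After op 13 (write(10)): arr=[19 20 22 10] head=0 tail=0 count=4
After op 14 (write(12)): arr=[12 20 22 10] head=1 tail=1 count=4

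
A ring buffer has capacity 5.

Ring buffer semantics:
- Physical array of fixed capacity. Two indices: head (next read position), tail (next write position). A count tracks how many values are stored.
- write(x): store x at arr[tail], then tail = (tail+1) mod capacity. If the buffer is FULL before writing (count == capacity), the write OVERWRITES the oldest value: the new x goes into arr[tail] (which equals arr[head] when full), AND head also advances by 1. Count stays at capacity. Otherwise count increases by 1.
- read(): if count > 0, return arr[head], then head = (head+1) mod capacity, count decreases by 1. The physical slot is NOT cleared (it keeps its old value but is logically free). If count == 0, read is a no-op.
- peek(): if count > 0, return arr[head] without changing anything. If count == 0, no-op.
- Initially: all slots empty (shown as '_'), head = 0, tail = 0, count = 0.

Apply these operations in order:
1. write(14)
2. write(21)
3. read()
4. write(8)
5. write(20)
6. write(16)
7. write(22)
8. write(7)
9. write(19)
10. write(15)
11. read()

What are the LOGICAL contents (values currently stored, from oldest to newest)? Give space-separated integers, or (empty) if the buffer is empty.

Answer: 22 7 19 15

Derivation:
After op 1 (write(14)): arr=[14 _ _ _ _] head=0 tail=1 count=1
After op 2 (write(21)): arr=[14 21 _ _ _] head=0 tail=2 count=2
After op 3 (read()): arr=[14 21 _ _ _] head=1 tail=2 count=1
After op 4 (write(8)): arr=[14 21 8 _ _] head=1 tail=3 count=2
After op 5 (write(20)): arr=[14 21 8 20 _] head=1 tail=4 count=3
After op 6 (write(16)): arr=[14 21 8 20 16] head=1 tail=0 count=4
After op 7 (write(22)): arr=[22 21 8 20 16] head=1 tail=1 count=5
After op 8 (write(7)): arr=[22 7 8 20 16] head=2 tail=2 count=5
After op 9 (write(19)): arr=[22 7 19 20 16] head=3 tail=3 count=5
After op 10 (write(15)): arr=[22 7 19 15 16] head=4 tail=4 count=5
After op 11 (read()): arr=[22 7 19 15 16] head=0 tail=4 count=4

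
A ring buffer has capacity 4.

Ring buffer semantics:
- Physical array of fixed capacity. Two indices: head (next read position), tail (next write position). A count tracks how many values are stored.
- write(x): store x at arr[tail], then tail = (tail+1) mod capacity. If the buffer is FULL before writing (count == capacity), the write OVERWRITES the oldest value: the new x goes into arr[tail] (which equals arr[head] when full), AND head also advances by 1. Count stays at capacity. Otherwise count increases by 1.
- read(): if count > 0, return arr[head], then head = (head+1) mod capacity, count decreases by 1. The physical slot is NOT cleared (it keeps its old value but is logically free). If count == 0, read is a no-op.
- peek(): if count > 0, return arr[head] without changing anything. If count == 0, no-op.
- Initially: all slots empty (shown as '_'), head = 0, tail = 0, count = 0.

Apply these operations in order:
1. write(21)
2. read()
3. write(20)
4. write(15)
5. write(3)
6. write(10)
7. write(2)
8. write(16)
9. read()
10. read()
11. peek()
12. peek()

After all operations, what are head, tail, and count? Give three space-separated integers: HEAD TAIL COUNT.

After op 1 (write(21)): arr=[21 _ _ _] head=0 tail=1 count=1
After op 2 (read()): arr=[21 _ _ _] head=1 tail=1 count=0
After op 3 (write(20)): arr=[21 20 _ _] head=1 tail=2 count=1
After op 4 (write(15)): arr=[21 20 15 _] head=1 tail=3 count=2
After op 5 (write(3)): arr=[21 20 15 3] head=1 tail=0 count=3
After op 6 (write(10)): arr=[10 20 15 3] head=1 tail=1 count=4
After op 7 (write(2)): arr=[10 2 15 3] head=2 tail=2 count=4
After op 8 (write(16)): arr=[10 2 16 3] head=3 tail=3 count=4
After op 9 (read()): arr=[10 2 16 3] head=0 tail=3 count=3
After op 10 (read()): arr=[10 2 16 3] head=1 tail=3 count=2
After op 11 (peek()): arr=[10 2 16 3] head=1 tail=3 count=2
After op 12 (peek()): arr=[10 2 16 3] head=1 tail=3 count=2

Answer: 1 3 2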